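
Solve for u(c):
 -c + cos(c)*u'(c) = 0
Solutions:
 u(c) = C1 + Integral(c/cos(c), c)


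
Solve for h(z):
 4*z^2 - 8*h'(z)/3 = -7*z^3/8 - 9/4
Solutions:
 h(z) = C1 + 21*z^4/256 + z^3/2 + 27*z/32


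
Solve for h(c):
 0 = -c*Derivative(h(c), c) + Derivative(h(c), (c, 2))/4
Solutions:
 h(c) = C1 + C2*erfi(sqrt(2)*c)


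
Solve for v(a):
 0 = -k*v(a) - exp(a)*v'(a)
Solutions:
 v(a) = C1*exp(k*exp(-a))


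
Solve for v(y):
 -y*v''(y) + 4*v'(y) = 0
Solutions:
 v(y) = C1 + C2*y^5


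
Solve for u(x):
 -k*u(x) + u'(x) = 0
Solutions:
 u(x) = C1*exp(k*x)


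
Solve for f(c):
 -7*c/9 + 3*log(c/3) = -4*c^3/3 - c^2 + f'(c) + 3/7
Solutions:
 f(c) = C1 + c^4/3 + c^3/3 - 7*c^2/18 + 3*c*log(c) - 24*c/7 - 3*c*log(3)


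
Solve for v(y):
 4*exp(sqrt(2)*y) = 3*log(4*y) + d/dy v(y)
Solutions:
 v(y) = C1 - 3*y*log(y) + 3*y*(1 - 2*log(2)) + 2*sqrt(2)*exp(sqrt(2)*y)


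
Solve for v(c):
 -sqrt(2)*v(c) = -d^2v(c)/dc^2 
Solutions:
 v(c) = C1*exp(-2^(1/4)*c) + C2*exp(2^(1/4)*c)


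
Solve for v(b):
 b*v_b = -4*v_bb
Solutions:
 v(b) = C1 + C2*erf(sqrt(2)*b/4)


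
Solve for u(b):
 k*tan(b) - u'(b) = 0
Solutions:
 u(b) = C1 - k*log(cos(b))


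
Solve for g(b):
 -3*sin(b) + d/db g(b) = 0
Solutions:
 g(b) = C1 - 3*cos(b)


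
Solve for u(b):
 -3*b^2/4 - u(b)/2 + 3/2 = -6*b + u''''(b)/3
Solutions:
 u(b) = -3*b^2/2 + 12*b + (C1*sin(6^(1/4)*b/2) + C2*cos(6^(1/4)*b/2))*exp(-6^(1/4)*b/2) + (C3*sin(6^(1/4)*b/2) + C4*cos(6^(1/4)*b/2))*exp(6^(1/4)*b/2) + 3


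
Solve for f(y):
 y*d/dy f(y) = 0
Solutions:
 f(y) = C1


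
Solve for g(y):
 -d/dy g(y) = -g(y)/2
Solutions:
 g(y) = C1*exp(y/2)


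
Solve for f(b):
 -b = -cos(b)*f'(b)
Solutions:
 f(b) = C1 + Integral(b/cos(b), b)


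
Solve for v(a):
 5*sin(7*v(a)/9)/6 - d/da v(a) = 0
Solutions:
 -5*a/6 + 9*log(cos(7*v(a)/9) - 1)/14 - 9*log(cos(7*v(a)/9) + 1)/14 = C1


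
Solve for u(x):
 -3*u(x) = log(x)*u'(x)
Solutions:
 u(x) = C1*exp(-3*li(x))


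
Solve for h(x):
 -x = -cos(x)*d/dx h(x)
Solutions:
 h(x) = C1 + Integral(x/cos(x), x)


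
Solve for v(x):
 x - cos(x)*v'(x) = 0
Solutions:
 v(x) = C1 + Integral(x/cos(x), x)


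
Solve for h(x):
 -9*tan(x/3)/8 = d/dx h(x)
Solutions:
 h(x) = C1 + 27*log(cos(x/3))/8


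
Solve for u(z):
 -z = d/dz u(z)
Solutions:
 u(z) = C1 - z^2/2


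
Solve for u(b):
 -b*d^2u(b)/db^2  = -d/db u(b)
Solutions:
 u(b) = C1 + C2*b^2


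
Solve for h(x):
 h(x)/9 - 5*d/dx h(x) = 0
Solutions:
 h(x) = C1*exp(x/45)


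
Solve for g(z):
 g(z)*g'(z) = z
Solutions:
 g(z) = -sqrt(C1 + z^2)
 g(z) = sqrt(C1 + z^2)


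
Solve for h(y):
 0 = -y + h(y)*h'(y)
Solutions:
 h(y) = -sqrt(C1 + y^2)
 h(y) = sqrt(C1 + y^2)


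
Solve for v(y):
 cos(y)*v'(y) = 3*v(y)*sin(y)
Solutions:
 v(y) = C1/cos(y)^3


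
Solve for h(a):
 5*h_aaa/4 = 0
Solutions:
 h(a) = C1 + C2*a + C3*a^2


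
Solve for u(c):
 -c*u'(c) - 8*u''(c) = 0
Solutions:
 u(c) = C1 + C2*erf(c/4)


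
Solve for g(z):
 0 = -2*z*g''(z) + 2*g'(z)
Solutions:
 g(z) = C1 + C2*z^2


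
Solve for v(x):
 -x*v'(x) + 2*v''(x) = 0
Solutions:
 v(x) = C1 + C2*erfi(x/2)


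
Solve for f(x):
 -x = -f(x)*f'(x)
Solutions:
 f(x) = -sqrt(C1 + x^2)
 f(x) = sqrt(C1 + x^2)


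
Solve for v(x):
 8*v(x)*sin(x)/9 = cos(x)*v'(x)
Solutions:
 v(x) = C1/cos(x)^(8/9)


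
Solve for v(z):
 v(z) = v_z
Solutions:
 v(z) = C1*exp(z)


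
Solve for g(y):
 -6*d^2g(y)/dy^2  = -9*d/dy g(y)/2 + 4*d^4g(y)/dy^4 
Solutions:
 g(y) = C1 + C2*exp(2^(1/3)*y*(-2^(1/3)*(9 + sqrt(113))^(1/3) + 4/(9 + sqrt(113))^(1/3))/8)*sin(2^(1/3)*sqrt(3)*y*(4/(9 + sqrt(113))^(1/3) + 2^(1/3)*(9 + sqrt(113))^(1/3))/8) + C3*exp(2^(1/3)*y*(-2^(1/3)*(9 + sqrt(113))^(1/3) + 4/(9 + sqrt(113))^(1/3))/8)*cos(2^(1/3)*sqrt(3)*y*(4/(9 + sqrt(113))^(1/3) + 2^(1/3)*(9 + sqrt(113))^(1/3))/8) + C4*exp(2^(1/3)*y*(-1/(9 + sqrt(113))^(1/3) + 2^(1/3)*(9 + sqrt(113))^(1/3)/4))


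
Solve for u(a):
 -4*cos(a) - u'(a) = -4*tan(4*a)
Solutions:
 u(a) = C1 - log(cos(4*a)) - 4*sin(a)


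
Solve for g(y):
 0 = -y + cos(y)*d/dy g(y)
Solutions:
 g(y) = C1 + Integral(y/cos(y), y)


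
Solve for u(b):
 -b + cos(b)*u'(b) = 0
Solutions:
 u(b) = C1 + Integral(b/cos(b), b)


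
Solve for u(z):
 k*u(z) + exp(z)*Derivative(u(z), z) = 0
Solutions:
 u(z) = C1*exp(k*exp(-z))


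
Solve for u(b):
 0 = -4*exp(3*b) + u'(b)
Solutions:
 u(b) = C1 + 4*exp(3*b)/3


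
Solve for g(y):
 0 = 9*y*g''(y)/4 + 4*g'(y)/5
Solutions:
 g(y) = C1 + C2*y^(29/45)


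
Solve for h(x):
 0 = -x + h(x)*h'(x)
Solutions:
 h(x) = -sqrt(C1 + x^2)
 h(x) = sqrt(C1 + x^2)


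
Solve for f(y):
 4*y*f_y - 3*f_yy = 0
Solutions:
 f(y) = C1 + C2*erfi(sqrt(6)*y/3)


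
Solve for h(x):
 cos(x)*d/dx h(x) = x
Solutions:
 h(x) = C1 + Integral(x/cos(x), x)


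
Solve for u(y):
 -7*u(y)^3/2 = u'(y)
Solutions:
 u(y) = -sqrt(-1/(C1 - 7*y))
 u(y) = sqrt(-1/(C1 - 7*y))


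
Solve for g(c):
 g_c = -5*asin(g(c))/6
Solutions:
 Integral(1/asin(_y), (_y, g(c))) = C1 - 5*c/6


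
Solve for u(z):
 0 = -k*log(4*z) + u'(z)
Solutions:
 u(z) = C1 + k*z*log(z) - k*z + k*z*log(4)


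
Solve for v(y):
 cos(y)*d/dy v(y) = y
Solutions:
 v(y) = C1 + Integral(y/cos(y), y)


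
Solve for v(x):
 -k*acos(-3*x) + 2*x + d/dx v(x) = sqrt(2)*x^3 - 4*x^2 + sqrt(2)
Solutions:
 v(x) = C1 + k*(x*acos(-3*x) + sqrt(1 - 9*x^2)/3) + sqrt(2)*x^4/4 - 4*x^3/3 - x^2 + sqrt(2)*x


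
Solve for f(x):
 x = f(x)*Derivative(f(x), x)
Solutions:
 f(x) = -sqrt(C1 + x^2)
 f(x) = sqrt(C1 + x^2)


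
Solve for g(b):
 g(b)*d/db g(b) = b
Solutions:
 g(b) = -sqrt(C1 + b^2)
 g(b) = sqrt(C1 + b^2)


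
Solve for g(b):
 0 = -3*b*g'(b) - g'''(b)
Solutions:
 g(b) = C1 + Integral(C2*airyai(-3^(1/3)*b) + C3*airybi(-3^(1/3)*b), b)


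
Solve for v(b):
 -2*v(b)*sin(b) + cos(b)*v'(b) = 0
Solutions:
 v(b) = C1/cos(b)^2


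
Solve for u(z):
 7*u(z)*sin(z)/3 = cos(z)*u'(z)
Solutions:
 u(z) = C1/cos(z)^(7/3)


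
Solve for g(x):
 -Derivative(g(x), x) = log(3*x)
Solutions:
 g(x) = C1 - x*log(x) - x*log(3) + x


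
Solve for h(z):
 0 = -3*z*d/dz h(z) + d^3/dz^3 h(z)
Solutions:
 h(z) = C1 + Integral(C2*airyai(3^(1/3)*z) + C3*airybi(3^(1/3)*z), z)


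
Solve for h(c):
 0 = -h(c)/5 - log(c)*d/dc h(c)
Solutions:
 h(c) = C1*exp(-li(c)/5)


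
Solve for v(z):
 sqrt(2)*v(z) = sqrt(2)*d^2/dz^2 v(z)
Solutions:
 v(z) = C1*exp(-z) + C2*exp(z)


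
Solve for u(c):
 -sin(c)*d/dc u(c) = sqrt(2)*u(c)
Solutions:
 u(c) = C1*(cos(c) + 1)^(sqrt(2)/2)/(cos(c) - 1)^(sqrt(2)/2)


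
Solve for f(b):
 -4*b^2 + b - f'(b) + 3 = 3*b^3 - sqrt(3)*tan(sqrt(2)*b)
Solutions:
 f(b) = C1 - 3*b^4/4 - 4*b^3/3 + b^2/2 + 3*b - sqrt(6)*log(cos(sqrt(2)*b))/2


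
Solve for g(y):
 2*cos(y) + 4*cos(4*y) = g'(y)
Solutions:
 g(y) = C1 + 2*sin(y) + sin(4*y)


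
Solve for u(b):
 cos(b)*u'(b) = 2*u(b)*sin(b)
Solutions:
 u(b) = C1/cos(b)^2


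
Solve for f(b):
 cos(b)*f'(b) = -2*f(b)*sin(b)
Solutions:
 f(b) = C1*cos(b)^2


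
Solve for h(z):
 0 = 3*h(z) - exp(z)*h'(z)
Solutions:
 h(z) = C1*exp(-3*exp(-z))


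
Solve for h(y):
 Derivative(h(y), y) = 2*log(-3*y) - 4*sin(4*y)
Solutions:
 h(y) = C1 + 2*y*log(-y) - 2*y + 2*y*log(3) + cos(4*y)


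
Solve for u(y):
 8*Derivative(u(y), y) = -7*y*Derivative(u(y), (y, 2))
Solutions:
 u(y) = C1 + C2/y^(1/7)


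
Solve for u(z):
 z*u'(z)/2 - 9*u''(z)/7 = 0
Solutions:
 u(z) = C1 + C2*erfi(sqrt(7)*z/6)


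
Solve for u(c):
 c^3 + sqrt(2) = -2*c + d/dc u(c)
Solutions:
 u(c) = C1 + c^4/4 + c^2 + sqrt(2)*c


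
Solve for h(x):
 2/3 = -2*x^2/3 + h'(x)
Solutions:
 h(x) = C1 + 2*x^3/9 + 2*x/3


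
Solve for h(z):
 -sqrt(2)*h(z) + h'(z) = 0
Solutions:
 h(z) = C1*exp(sqrt(2)*z)


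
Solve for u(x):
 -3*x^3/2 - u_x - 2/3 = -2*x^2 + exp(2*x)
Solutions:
 u(x) = C1 - 3*x^4/8 + 2*x^3/3 - 2*x/3 - exp(2*x)/2


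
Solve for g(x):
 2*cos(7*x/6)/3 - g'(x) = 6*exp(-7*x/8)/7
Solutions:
 g(x) = C1 + 4*sin(7*x/6)/7 + 48*exp(-7*x/8)/49


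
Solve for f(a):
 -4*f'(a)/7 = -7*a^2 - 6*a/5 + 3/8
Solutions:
 f(a) = C1 + 49*a^3/12 + 21*a^2/20 - 21*a/32


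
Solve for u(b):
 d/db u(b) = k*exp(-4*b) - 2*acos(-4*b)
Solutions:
 u(b) = C1 - 2*b*acos(-4*b) - k*exp(-4*b)/4 - sqrt(1 - 16*b^2)/2


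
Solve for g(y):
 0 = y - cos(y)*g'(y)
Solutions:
 g(y) = C1 + Integral(y/cos(y), y)


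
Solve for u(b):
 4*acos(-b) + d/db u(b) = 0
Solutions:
 u(b) = C1 - 4*b*acos(-b) - 4*sqrt(1 - b^2)


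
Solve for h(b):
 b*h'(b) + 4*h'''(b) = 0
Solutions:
 h(b) = C1 + Integral(C2*airyai(-2^(1/3)*b/2) + C3*airybi(-2^(1/3)*b/2), b)


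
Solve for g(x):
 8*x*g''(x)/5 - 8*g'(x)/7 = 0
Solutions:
 g(x) = C1 + C2*x^(12/7)


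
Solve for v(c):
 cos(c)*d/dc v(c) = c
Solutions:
 v(c) = C1 + Integral(c/cos(c), c)


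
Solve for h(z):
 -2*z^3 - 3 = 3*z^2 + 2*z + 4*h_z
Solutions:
 h(z) = C1 - z^4/8 - z^3/4 - z^2/4 - 3*z/4


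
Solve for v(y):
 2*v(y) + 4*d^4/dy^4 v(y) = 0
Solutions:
 v(y) = (C1*sin(2^(1/4)*y/2) + C2*cos(2^(1/4)*y/2))*exp(-2^(1/4)*y/2) + (C3*sin(2^(1/4)*y/2) + C4*cos(2^(1/4)*y/2))*exp(2^(1/4)*y/2)


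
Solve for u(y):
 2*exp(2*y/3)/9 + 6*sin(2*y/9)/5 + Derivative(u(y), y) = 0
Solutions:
 u(y) = C1 - exp(2*y/3)/3 + 27*cos(2*y/9)/5


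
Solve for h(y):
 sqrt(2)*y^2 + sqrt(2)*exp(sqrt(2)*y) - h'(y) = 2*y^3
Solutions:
 h(y) = C1 - y^4/2 + sqrt(2)*y^3/3 + exp(sqrt(2)*y)


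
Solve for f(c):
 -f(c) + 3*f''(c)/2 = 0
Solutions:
 f(c) = C1*exp(-sqrt(6)*c/3) + C2*exp(sqrt(6)*c/3)


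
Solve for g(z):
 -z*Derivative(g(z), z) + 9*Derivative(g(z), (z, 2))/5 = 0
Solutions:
 g(z) = C1 + C2*erfi(sqrt(10)*z/6)


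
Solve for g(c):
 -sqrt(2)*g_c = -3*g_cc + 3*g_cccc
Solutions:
 g(c) = C1 + C2*exp(2^(1/6)*3^(1/3)*c*(2*3^(1/3)/(sqrt(3) + 3)^(1/3) + 2^(2/3)*(sqrt(3) + 3)^(1/3))/12)*sin(6^(1/6)*c*(-6^(2/3)*(sqrt(3) + 3)^(1/3) + 6/(sqrt(3) + 3)^(1/3))/12) + C3*exp(2^(1/6)*3^(1/3)*c*(2*3^(1/3)/(sqrt(3) + 3)^(1/3) + 2^(2/3)*(sqrt(3) + 3)^(1/3))/12)*cos(6^(1/6)*c*(-6^(2/3)*(sqrt(3) + 3)^(1/3) + 6/(sqrt(3) + 3)^(1/3))/12) + C4*exp(-2^(1/6)*3^(1/3)*c*(2*3^(1/3)/(sqrt(3) + 3)^(1/3) + 2^(2/3)*(sqrt(3) + 3)^(1/3))/6)


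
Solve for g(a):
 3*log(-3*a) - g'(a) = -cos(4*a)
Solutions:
 g(a) = C1 + 3*a*log(-a) - 3*a + 3*a*log(3) + sin(4*a)/4


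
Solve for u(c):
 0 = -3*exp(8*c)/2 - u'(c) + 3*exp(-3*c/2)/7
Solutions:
 u(c) = C1 - 3*exp(8*c)/16 - 2*exp(-3*c/2)/7


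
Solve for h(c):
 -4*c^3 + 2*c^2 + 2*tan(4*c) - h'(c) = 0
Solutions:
 h(c) = C1 - c^4 + 2*c^3/3 - log(cos(4*c))/2


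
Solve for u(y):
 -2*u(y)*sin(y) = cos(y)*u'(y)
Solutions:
 u(y) = C1*cos(y)^2


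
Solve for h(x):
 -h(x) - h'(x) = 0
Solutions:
 h(x) = C1*exp(-x)


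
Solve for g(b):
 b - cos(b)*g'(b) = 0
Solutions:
 g(b) = C1 + Integral(b/cos(b), b)


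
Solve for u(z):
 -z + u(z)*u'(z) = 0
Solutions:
 u(z) = -sqrt(C1 + z^2)
 u(z) = sqrt(C1 + z^2)


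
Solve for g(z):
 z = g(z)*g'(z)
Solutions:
 g(z) = -sqrt(C1 + z^2)
 g(z) = sqrt(C1 + z^2)


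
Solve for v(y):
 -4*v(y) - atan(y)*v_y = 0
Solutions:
 v(y) = C1*exp(-4*Integral(1/atan(y), y))


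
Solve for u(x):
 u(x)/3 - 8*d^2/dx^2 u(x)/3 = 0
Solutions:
 u(x) = C1*exp(-sqrt(2)*x/4) + C2*exp(sqrt(2)*x/4)


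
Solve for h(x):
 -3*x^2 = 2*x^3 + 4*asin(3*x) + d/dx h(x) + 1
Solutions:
 h(x) = C1 - x^4/2 - x^3 - 4*x*asin(3*x) - x - 4*sqrt(1 - 9*x^2)/3


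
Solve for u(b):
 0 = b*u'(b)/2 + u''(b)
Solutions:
 u(b) = C1 + C2*erf(b/2)


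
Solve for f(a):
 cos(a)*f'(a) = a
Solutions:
 f(a) = C1 + Integral(a/cos(a), a)


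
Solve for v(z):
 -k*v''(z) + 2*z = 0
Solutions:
 v(z) = C1 + C2*z + z^3/(3*k)


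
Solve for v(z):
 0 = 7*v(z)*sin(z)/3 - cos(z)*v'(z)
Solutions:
 v(z) = C1/cos(z)^(7/3)


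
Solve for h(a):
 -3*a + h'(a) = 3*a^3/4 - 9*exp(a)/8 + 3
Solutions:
 h(a) = C1 + 3*a^4/16 + 3*a^2/2 + 3*a - 9*exp(a)/8


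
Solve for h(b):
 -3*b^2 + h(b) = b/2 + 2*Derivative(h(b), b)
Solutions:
 h(b) = C1*exp(b/2) + 3*b^2 + 25*b/2 + 25


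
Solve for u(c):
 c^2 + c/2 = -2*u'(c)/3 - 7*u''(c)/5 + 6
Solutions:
 u(c) = C1 + C2*exp(-10*c/21) - c^3/2 + 111*c^2/40 - 531*c/200


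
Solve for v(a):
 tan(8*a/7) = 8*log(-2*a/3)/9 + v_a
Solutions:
 v(a) = C1 - 8*a*log(-a)/9 - 8*a*log(2)/9 + 8*a/9 + 8*a*log(3)/9 - 7*log(cos(8*a/7))/8


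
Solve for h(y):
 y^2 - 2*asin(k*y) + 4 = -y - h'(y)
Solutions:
 h(y) = C1 - y^3/3 - y^2/2 - 4*y + 2*Piecewise((y*asin(k*y) + sqrt(-k^2*y^2 + 1)/k, Ne(k, 0)), (0, True))


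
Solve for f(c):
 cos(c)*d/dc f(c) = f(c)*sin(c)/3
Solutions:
 f(c) = C1/cos(c)^(1/3)


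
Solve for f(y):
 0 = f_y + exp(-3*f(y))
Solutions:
 f(y) = log(C1 - 3*y)/3
 f(y) = log((-3^(1/3) - 3^(5/6)*I)*(C1 - y)^(1/3)/2)
 f(y) = log((-3^(1/3) + 3^(5/6)*I)*(C1 - y)^(1/3)/2)


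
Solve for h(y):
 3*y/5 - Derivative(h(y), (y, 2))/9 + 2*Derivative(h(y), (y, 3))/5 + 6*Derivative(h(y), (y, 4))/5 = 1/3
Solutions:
 h(y) = C1 + C2*y + C3*exp(y*(-3 + sqrt(39))/18) + C4*exp(-y*(3 + sqrt(39))/18) + 9*y^3/10 + 411*y^2/50


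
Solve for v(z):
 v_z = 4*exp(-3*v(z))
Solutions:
 v(z) = log(C1 + 12*z)/3
 v(z) = log((-3^(1/3) - 3^(5/6)*I)*(C1 + 4*z)^(1/3)/2)
 v(z) = log((-3^(1/3) + 3^(5/6)*I)*(C1 + 4*z)^(1/3)/2)


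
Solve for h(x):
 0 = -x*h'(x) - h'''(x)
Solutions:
 h(x) = C1 + Integral(C2*airyai(-x) + C3*airybi(-x), x)


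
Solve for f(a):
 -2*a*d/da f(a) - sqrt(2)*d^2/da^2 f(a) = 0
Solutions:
 f(a) = C1 + C2*erf(2^(3/4)*a/2)


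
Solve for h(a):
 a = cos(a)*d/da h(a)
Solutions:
 h(a) = C1 + Integral(a/cos(a), a)


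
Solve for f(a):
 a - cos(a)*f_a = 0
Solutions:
 f(a) = C1 + Integral(a/cos(a), a)


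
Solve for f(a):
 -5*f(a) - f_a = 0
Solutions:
 f(a) = C1*exp(-5*a)


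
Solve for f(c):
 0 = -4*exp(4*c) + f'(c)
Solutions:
 f(c) = C1 + exp(4*c)


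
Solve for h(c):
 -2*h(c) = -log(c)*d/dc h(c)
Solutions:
 h(c) = C1*exp(2*li(c))


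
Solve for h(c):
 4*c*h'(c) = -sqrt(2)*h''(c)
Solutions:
 h(c) = C1 + C2*erf(2^(1/4)*c)


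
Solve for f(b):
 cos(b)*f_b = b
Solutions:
 f(b) = C1 + Integral(b/cos(b), b)


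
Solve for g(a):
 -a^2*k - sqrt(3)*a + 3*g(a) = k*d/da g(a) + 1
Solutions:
 g(a) = C1*exp(3*a/k) + a^2*k/3 + 2*a*k^2/9 + sqrt(3)*a/3 + 2*k^3/27 + sqrt(3)*k/9 + 1/3


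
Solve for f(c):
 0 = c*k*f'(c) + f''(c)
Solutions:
 f(c) = Piecewise((-sqrt(2)*sqrt(pi)*C1*erf(sqrt(2)*c*sqrt(k)/2)/(2*sqrt(k)) - C2, (k > 0) | (k < 0)), (-C1*c - C2, True))


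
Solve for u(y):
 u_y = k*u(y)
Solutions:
 u(y) = C1*exp(k*y)


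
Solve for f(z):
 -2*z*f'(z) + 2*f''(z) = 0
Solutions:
 f(z) = C1 + C2*erfi(sqrt(2)*z/2)


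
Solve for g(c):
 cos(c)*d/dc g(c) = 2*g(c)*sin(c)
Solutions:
 g(c) = C1/cos(c)^2


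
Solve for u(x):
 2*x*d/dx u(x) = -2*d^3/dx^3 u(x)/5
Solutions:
 u(x) = C1 + Integral(C2*airyai(-5^(1/3)*x) + C3*airybi(-5^(1/3)*x), x)


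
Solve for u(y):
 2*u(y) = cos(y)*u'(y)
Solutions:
 u(y) = C1*(sin(y) + 1)/(sin(y) - 1)


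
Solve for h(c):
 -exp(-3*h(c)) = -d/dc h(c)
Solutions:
 h(c) = log(C1 + 3*c)/3
 h(c) = log((-3^(1/3) - 3^(5/6)*I)*(C1 + c)^(1/3)/2)
 h(c) = log((-3^(1/3) + 3^(5/6)*I)*(C1 + c)^(1/3)/2)


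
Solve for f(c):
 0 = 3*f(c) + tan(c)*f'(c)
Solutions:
 f(c) = C1/sin(c)^3


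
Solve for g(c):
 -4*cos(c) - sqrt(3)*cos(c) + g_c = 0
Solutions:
 g(c) = C1 + sqrt(3)*sin(c) + 4*sin(c)


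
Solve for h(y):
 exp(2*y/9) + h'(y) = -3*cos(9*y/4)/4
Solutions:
 h(y) = C1 - 9*exp(2*y/9)/2 - sin(9*y/4)/3


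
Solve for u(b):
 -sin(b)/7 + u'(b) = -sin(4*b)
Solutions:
 u(b) = C1 - cos(b)/7 + cos(4*b)/4


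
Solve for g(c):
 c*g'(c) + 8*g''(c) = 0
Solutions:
 g(c) = C1 + C2*erf(c/4)


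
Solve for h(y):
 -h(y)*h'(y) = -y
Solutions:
 h(y) = -sqrt(C1 + y^2)
 h(y) = sqrt(C1 + y^2)


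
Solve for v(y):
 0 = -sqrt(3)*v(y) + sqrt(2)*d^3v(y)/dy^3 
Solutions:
 v(y) = C3*exp(2^(5/6)*3^(1/6)*y/2) + (C1*sin(2^(5/6)*3^(2/3)*y/4) + C2*cos(2^(5/6)*3^(2/3)*y/4))*exp(-2^(5/6)*3^(1/6)*y/4)


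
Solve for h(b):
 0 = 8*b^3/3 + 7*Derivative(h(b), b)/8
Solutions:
 h(b) = C1 - 16*b^4/21


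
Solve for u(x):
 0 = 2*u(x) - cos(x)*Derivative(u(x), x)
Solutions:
 u(x) = C1*(sin(x) + 1)/(sin(x) - 1)


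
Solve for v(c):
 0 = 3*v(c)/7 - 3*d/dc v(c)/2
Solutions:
 v(c) = C1*exp(2*c/7)


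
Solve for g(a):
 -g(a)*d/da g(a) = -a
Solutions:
 g(a) = -sqrt(C1 + a^2)
 g(a) = sqrt(C1 + a^2)


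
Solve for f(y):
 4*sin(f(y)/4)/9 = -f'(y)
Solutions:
 4*y/9 + 2*log(cos(f(y)/4) - 1) - 2*log(cos(f(y)/4) + 1) = C1


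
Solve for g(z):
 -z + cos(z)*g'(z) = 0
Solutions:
 g(z) = C1 + Integral(z/cos(z), z)


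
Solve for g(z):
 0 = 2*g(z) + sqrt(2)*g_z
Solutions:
 g(z) = C1*exp(-sqrt(2)*z)


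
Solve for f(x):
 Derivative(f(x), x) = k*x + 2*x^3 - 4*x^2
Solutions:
 f(x) = C1 + k*x^2/2 + x^4/2 - 4*x^3/3


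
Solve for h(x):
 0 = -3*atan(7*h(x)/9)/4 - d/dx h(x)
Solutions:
 Integral(1/atan(7*_y/9), (_y, h(x))) = C1 - 3*x/4


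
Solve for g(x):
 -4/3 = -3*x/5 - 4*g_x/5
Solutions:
 g(x) = C1 - 3*x^2/8 + 5*x/3


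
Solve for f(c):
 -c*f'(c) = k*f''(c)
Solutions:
 f(c) = C1 + C2*sqrt(k)*erf(sqrt(2)*c*sqrt(1/k)/2)


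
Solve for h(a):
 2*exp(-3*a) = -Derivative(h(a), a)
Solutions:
 h(a) = C1 + 2*exp(-3*a)/3


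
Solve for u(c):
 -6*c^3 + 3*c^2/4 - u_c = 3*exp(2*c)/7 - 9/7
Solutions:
 u(c) = C1 - 3*c^4/2 + c^3/4 + 9*c/7 - 3*exp(2*c)/14


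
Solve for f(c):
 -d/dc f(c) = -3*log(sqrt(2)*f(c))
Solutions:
 -2*Integral(1/(2*log(_y) + log(2)), (_y, f(c)))/3 = C1 - c


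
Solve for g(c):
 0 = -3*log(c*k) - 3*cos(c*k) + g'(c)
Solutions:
 g(c) = C1 + 3*c*log(c*k) - 3*c + 3*Piecewise((sin(c*k)/k, Ne(k, 0)), (c, True))


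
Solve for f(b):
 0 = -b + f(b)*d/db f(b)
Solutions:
 f(b) = -sqrt(C1 + b^2)
 f(b) = sqrt(C1 + b^2)


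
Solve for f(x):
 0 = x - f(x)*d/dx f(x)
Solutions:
 f(x) = -sqrt(C1 + x^2)
 f(x) = sqrt(C1 + x^2)


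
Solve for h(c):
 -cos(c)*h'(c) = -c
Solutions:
 h(c) = C1 + Integral(c/cos(c), c)


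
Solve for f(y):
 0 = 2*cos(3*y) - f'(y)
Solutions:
 f(y) = C1 + 2*sin(3*y)/3


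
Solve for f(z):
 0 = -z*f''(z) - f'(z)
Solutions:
 f(z) = C1 + C2*log(z)


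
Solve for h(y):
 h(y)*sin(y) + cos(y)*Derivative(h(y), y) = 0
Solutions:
 h(y) = C1*cos(y)


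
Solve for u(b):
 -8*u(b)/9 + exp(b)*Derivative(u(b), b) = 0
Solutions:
 u(b) = C1*exp(-8*exp(-b)/9)


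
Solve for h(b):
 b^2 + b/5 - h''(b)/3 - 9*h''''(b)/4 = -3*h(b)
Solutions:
 h(b) = C1*exp(-sqrt(6)*b*sqrt(-1 + 2*sqrt(61))/9) + C2*exp(sqrt(6)*b*sqrt(-1 + 2*sqrt(61))/9) + C3*sin(sqrt(6)*b*sqrt(1 + 2*sqrt(61))/9) + C4*cos(sqrt(6)*b*sqrt(1 + 2*sqrt(61))/9) - b^2/3 - b/15 - 2/27


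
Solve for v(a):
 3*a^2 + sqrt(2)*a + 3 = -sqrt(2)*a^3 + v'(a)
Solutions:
 v(a) = C1 + sqrt(2)*a^4/4 + a^3 + sqrt(2)*a^2/2 + 3*a


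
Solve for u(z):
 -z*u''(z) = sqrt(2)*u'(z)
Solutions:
 u(z) = C1 + C2*z^(1 - sqrt(2))


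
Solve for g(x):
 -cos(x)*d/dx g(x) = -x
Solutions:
 g(x) = C1 + Integral(x/cos(x), x)


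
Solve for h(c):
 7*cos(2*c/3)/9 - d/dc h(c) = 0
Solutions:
 h(c) = C1 + 7*sin(2*c/3)/6


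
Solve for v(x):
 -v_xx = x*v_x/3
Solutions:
 v(x) = C1 + C2*erf(sqrt(6)*x/6)


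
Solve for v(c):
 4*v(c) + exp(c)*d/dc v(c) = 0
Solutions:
 v(c) = C1*exp(4*exp(-c))


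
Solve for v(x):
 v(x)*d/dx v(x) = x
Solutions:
 v(x) = -sqrt(C1 + x^2)
 v(x) = sqrt(C1 + x^2)


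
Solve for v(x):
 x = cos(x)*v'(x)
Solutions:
 v(x) = C1 + Integral(x/cos(x), x)


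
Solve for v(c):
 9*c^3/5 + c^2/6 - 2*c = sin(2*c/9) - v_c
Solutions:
 v(c) = C1 - 9*c^4/20 - c^3/18 + c^2 - 9*cos(2*c/9)/2


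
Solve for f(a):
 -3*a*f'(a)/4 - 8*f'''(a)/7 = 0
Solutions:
 f(a) = C1 + Integral(C2*airyai(-42^(1/3)*a/4) + C3*airybi(-42^(1/3)*a/4), a)


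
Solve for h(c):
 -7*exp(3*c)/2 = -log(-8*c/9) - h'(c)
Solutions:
 h(c) = C1 - c*log(-c) + c*(-3*log(2) + 1 + 2*log(3)) + 7*exp(3*c)/6


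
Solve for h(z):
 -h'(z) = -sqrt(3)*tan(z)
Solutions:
 h(z) = C1 - sqrt(3)*log(cos(z))


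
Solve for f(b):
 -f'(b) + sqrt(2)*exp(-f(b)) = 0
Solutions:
 f(b) = log(C1 + sqrt(2)*b)


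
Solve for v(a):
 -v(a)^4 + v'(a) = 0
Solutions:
 v(a) = (-1/(C1 + 3*a))^(1/3)
 v(a) = (-1/(C1 + a))^(1/3)*(-3^(2/3) - 3*3^(1/6)*I)/6
 v(a) = (-1/(C1 + a))^(1/3)*(-3^(2/3) + 3*3^(1/6)*I)/6


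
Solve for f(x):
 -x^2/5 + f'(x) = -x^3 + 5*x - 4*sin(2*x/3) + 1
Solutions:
 f(x) = C1 - x^4/4 + x^3/15 + 5*x^2/2 + x + 6*cos(2*x/3)


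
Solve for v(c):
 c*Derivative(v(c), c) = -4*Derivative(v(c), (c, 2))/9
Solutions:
 v(c) = C1 + C2*erf(3*sqrt(2)*c/4)


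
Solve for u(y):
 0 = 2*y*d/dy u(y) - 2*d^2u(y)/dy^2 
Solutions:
 u(y) = C1 + C2*erfi(sqrt(2)*y/2)


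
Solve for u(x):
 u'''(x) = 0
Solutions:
 u(x) = C1 + C2*x + C3*x^2


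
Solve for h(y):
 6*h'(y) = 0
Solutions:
 h(y) = C1


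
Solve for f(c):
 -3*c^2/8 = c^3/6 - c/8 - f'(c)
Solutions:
 f(c) = C1 + c^4/24 + c^3/8 - c^2/16


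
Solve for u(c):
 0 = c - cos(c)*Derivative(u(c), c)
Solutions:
 u(c) = C1 + Integral(c/cos(c), c)


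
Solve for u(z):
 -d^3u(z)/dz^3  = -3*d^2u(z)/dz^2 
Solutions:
 u(z) = C1 + C2*z + C3*exp(3*z)


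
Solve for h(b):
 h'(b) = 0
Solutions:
 h(b) = C1


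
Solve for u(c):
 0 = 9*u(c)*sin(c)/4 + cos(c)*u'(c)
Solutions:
 u(c) = C1*cos(c)^(9/4)


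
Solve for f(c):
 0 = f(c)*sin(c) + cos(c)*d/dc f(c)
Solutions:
 f(c) = C1*cos(c)


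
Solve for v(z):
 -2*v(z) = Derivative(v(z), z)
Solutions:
 v(z) = C1*exp(-2*z)


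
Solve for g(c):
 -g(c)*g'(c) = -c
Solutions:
 g(c) = -sqrt(C1 + c^2)
 g(c) = sqrt(C1 + c^2)


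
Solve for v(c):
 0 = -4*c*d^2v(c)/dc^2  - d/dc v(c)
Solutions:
 v(c) = C1 + C2*c^(3/4)


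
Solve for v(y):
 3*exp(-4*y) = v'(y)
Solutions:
 v(y) = C1 - 3*exp(-4*y)/4


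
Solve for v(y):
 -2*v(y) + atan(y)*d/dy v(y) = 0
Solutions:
 v(y) = C1*exp(2*Integral(1/atan(y), y))


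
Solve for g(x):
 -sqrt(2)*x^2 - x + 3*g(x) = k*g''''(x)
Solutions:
 g(x) = C1*exp(-3^(1/4)*x*(1/k)^(1/4)) + C2*exp(3^(1/4)*x*(1/k)^(1/4)) + C3*exp(-3^(1/4)*I*x*(1/k)^(1/4)) + C4*exp(3^(1/4)*I*x*(1/k)^(1/4)) + sqrt(2)*x^2/3 + x/3


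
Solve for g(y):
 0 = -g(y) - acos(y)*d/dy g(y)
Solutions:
 g(y) = C1*exp(-Integral(1/acos(y), y))


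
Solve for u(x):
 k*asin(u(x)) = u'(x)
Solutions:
 Integral(1/asin(_y), (_y, u(x))) = C1 + k*x


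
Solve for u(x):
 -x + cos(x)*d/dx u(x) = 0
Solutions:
 u(x) = C1 + Integral(x/cos(x), x)


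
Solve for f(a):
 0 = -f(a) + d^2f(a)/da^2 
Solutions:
 f(a) = C1*exp(-a) + C2*exp(a)


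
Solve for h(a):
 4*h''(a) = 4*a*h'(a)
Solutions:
 h(a) = C1 + C2*erfi(sqrt(2)*a/2)


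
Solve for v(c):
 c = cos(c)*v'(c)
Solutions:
 v(c) = C1 + Integral(c/cos(c), c)


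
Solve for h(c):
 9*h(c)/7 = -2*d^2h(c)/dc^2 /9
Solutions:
 h(c) = C1*sin(9*sqrt(14)*c/14) + C2*cos(9*sqrt(14)*c/14)


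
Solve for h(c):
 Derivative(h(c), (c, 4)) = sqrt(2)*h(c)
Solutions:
 h(c) = C1*exp(-2^(1/8)*c) + C2*exp(2^(1/8)*c) + C3*sin(2^(1/8)*c) + C4*cos(2^(1/8)*c)


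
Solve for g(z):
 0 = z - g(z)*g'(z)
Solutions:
 g(z) = -sqrt(C1 + z^2)
 g(z) = sqrt(C1 + z^2)


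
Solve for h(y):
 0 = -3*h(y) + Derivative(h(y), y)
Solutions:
 h(y) = C1*exp(3*y)


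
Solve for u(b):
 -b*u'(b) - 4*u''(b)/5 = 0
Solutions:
 u(b) = C1 + C2*erf(sqrt(10)*b/4)


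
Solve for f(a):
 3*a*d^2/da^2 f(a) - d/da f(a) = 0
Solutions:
 f(a) = C1 + C2*a^(4/3)


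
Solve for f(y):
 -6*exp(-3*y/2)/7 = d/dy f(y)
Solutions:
 f(y) = C1 + 4*exp(-3*y/2)/7


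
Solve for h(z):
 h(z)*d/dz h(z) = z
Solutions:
 h(z) = -sqrt(C1 + z^2)
 h(z) = sqrt(C1 + z^2)


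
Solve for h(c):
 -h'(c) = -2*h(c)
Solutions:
 h(c) = C1*exp(2*c)


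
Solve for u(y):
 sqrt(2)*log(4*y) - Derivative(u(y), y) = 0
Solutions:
 u(y) = C1 + sqrt(2)*y*log(y) - sqrt(2)*y + 2*sqrt(2)*y*log(2)


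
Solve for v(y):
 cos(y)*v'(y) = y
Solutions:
 v(y) = C1 + Integral(y/cos(y), y)


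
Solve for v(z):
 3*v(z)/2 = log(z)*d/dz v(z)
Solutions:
 v(z) = C1*exp(3*li(z)/2)


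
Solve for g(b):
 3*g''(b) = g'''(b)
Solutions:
 g(b) = C1 + C2*b + C3*exp(3*b)


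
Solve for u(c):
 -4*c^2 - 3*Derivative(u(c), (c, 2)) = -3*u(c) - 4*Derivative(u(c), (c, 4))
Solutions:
 u(c) = 4*c^2/3 + (C1*sin(sqrt(2)*3^(1/4)*c*sin(atan(sqrt(39)/3)/2)/2) + C2*cos(sqrt(2)*3^(1/4)*c*sin(atan(sqrt(39)/3)/2)/2))*exp(-sqrt(2)*3^(1/4)*c*cos(atan(sqrt(39)/3)/2)/2) + (C3*sin(sqrt(2)*3^(1/4)*c*sin(atan(sqrt(39)/3)/2)/2) + C4*cos(sqrt(2)*3^(1/4)*c*sin(atan(sqrt(39)/3)/2)/2))*exp(sqrt(2)*3^(1/4)*c*cos(atan(sqrt(39)/3)/2)/2) + 8/3


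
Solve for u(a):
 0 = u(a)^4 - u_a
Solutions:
 u(a) = (-1/(C1 + 3*a))^(1/3)
 u(a) = (-1/(C1 + a))^(1/3)*(-3^(2/3) - 3*3^(1/6)*I)/6
 u(a) = (-1/(C1 + a))^(1/3)*(-3^(2/3) + 3*3^(1/6)*I)/6


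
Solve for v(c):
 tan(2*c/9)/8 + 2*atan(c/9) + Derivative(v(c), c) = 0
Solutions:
 v(c) = C1 - 2*c*atan(c/9) + 9*log(c^2 + 81) + 9*log(cos(2*c/9))/16


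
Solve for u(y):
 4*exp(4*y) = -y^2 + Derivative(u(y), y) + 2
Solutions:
 u(y) = C1 + y^3/3 - 2*y + exp(4*y)


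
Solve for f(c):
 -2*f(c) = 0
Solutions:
 f(c) = 0


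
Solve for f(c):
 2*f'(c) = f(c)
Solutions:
 f(c) = C1*exp(c/2)


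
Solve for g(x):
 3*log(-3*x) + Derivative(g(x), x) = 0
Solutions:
 g(x) = C1 - 3*x*log(-x) + 3*x*(1 - log(3))


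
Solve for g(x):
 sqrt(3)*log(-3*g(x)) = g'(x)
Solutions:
 -sqrt(3)*Integral(1/(log(-_y) + log(3)), (_y, g(x)))/3 = C1 - x


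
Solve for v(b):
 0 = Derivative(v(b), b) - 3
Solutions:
 v(b) = C1 + 3*b


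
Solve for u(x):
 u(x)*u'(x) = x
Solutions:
 u(x) = -sqrt(C1 + x^2)
 u(x) = sqrt(C1 + x^2)


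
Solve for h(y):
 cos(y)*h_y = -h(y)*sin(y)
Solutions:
 h(y) = C1*cos(y)


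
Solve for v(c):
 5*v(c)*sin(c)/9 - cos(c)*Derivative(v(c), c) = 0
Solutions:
 v(c) = C1/cos(c)^(5/9)


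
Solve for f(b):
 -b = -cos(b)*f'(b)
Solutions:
 f(b) = C1 + Integral(b/cos(b), b)


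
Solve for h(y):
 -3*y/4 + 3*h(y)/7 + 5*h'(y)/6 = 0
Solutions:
 h(y) = C1*exp(-18*y/35) + 7*y/4 - 245/72


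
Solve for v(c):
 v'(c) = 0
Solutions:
 v(c) = C1


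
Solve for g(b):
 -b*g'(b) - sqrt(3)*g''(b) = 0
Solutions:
 g(b) = C1 + C2*erf(sqrt(2)*3^(3/4)*b/6)


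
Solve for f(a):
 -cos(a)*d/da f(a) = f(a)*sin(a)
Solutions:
 f(a) = C1*cos(a)


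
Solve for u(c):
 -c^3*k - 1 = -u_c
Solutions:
 u(c) = C1 + c^4*k/4 + c


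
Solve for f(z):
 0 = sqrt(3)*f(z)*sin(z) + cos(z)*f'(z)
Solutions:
 f(z) = C1*cos(z)^(sqrt(3))


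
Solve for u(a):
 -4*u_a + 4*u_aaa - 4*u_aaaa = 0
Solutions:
 u(a) = C1 + C2*exp(a*(2*2^(1/3)/(3*sqrt(69) + 25)^(1/3) + 4 + 2^(2/3)*(3*sqrt(69) + 25)^(1/3))/12)*sin(2^(1/3)*sqrt(3)*a*(-2^(1/3)*(3*sqrt(69) + 25)^(1/3) + 2/(3*sqrt(69) + 25)^(1/3))/12) + C3*exp(a*(2*2^(1/3)/(3*sqrt(69) + 25)^(1/3) + 4 + 2^(2/3)*(3*sqrt(69) + 25)^(1/3))/12)*cos(2^(1/3)*sqrt(3)*a*(-2^(1/3)*(3*sqrt(69) + 25)^(1/3) + 2/(3*sqrt(69) + 25)^(1/3))/12) + C4*exp(a*(-2^(2/3)*(3*sqrt(69) + 25)^(1/3) - 2*2^(1/3)/(3*sqrt(69) + 25)^(1/3) + 2)/6)


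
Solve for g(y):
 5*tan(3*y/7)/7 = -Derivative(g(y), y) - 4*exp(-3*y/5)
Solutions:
 g(y) = C1 - 5*log(tan(3*y/7)^2 + 1)/6 + 20*exp(-3*y/5)/3


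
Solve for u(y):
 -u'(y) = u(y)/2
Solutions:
 u(y) = C1*exp(-y/2)


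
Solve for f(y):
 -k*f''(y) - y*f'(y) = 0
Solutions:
 f(y) = C1 + C2*sqrt(k)*erf(sqrt(2)*y*sqrt(1/k)/2)


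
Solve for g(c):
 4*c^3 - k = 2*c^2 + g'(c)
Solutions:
 g(c) = C1 + c^4 - 2*c^3/3 - c*k


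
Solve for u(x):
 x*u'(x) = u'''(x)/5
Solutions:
 u(x) = C1 + Integral(C2*airyai(5^(1/3)*x) + C3*airybi(5^(1/3)*x), x)


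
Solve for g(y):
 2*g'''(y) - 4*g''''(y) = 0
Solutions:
 g(y) = C1 + C2*y + C3*y^2 + C4*exp(y/2)


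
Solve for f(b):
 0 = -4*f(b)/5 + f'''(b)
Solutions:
 f(b) = C3*exp(10^(2/3)*b/5) + (C1*sin(10^(2/3)*sqrt(3)*b/10) + C2*cos(10^(2/3)*sqrt(3)*b/10))*exp(-10^(2/3)*b/10)


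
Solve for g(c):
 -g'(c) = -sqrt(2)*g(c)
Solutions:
 g(c) = C1*exp(sqrt(2)*c)


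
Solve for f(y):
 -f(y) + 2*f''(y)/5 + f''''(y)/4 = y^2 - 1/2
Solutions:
 f(y) = C1*exp(-sqrt(10)*y*sqrt(-2 + sqrt(29))/5) + C2*exp(sqrt(10)*y*sqrt(-2 + sqrt(29))/5) + C3*sin(sqrt(10)*y*sqrt(2 + sqrt(29))/5) + C4*cos(sqrt(10)*y*sqrt(2 + sqrt(29))/5) - y^2 - 3/10


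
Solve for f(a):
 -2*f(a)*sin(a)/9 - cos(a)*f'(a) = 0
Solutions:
 f(a) = C1*cos(a)^(2/9)


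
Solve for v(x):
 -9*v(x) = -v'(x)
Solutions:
 v(x) = C1*exp(9*x)


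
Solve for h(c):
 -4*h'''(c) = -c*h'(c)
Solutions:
 h(c) = C1 + Integral(C2*airyai(2^(1/3)*c/2) + C3*airybi(2^(1/3)*c/2), c)


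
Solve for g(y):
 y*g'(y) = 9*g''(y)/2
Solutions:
 g(y) = C1 + C2*erfi(y/3)


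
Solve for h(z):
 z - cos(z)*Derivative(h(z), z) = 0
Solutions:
 h(z) = C1 + Integral(z/cos(z), z)


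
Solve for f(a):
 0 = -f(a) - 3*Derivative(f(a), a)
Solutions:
 f(a) = C1*exp(-a/3)


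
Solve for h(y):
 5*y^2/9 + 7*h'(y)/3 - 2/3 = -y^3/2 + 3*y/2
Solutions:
 h(y) = C1 - 3*y^4/56 - 5*y^3/63 + 9*y^2/28 + 2*y/7


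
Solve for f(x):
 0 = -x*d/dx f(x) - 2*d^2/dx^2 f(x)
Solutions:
 f(x) = C1 + C2*erf(x/2)


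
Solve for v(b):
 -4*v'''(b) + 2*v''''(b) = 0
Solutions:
 v(b) = C1 + C2*b + C3*b^2 + C4*exp(2*b)


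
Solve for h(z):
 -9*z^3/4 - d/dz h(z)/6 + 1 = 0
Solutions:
 h(z) = C1 - 27*z^4/8 + 6*z


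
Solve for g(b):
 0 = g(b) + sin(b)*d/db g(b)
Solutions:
 g(b) = C1*sqrt(cos(b) + 1)/sqrt(cos(b) - 1)


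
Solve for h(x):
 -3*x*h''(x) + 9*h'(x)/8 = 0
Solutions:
 h(x) = C1 + C2*x^(11/8)


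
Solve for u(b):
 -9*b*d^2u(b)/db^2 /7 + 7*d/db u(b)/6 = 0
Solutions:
 u(b) = C1 + C2*b^(103/54)


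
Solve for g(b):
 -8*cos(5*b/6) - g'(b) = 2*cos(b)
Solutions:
 g(b) = C1 - 48*sin(5*b/6)/5 - 2*sin(b)


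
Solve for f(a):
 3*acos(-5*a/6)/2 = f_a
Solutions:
 f(a) = C1 + 3*a*acos(-5*a/6)/2 + 3*sqrt(36 - 25*a^2)/10


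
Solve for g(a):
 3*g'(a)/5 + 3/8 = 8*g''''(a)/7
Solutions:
 g(a) = C1 + C4*exp(21^(1/3)*5^(2/3)*a/10) - 5*a/8 + (C2*sin(3^(5/6)*5^(2/3)*7^(1/3)*a/20) + C3*cos(3^(5/6)*5^(2/3)*7^(1/3)*a/20))*exp(-21^(1/3)*5^(2/3)*a/20)


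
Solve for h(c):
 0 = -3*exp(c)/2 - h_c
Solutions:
 h(c) = C1 - 3*exp(c)/2


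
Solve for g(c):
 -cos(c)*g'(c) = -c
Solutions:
 g(c) = C1 + Integral(c/cos(c), c)


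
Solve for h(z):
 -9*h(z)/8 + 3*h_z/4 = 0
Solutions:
 h(z) = C1*exp(3*z/2)


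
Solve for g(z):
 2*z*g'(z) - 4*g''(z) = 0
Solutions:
 g(z) = C1 + C2*erfi(z/2)


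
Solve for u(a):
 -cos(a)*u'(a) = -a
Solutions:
 u(a) = C1 + Integral(a/cos(a), a)


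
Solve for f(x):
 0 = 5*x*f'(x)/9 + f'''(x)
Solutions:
 f(x) = C1 + Integral(C2*airyai(-15^(1/3)*x/3) + C3*airybi(-15^(1/3)*x/3), x)


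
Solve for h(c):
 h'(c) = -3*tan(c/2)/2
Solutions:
 h(c) = C1 + 3*log(cos(c/2))


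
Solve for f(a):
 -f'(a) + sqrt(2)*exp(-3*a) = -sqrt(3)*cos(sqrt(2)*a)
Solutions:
 f(a) = C1 + sqrt(6)*sin(sqrt(2)*a)/2 - sqrt(2)*exp(-3*a)/3


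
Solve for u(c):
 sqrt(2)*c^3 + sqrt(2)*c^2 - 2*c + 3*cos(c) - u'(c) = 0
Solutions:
 u(c) = C1 + sqrt(2)*c^4/4 + sqrt(2)*c^3/3 - c^2 + 3*sin(c)


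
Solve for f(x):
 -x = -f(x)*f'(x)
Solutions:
 f(x) = -sqrt(C1 + x^2)
 f(x) = sqrt(C1 + x^2)


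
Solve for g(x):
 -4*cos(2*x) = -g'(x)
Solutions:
 g(x) = C1 + 2*sin(2*x)


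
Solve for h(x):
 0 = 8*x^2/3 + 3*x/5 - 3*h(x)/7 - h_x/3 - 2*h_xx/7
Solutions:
 h(x) = 56*x^2/9 - 3353*x/405 + (C1*sin(sqrt(167)*x/12) + C2*cos(sqrt(167)*x/12))*exp(-7*x/12) - 6769/3645


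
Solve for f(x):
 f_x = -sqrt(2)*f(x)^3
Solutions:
 f(x) = -sqrt(2)*sqrt(-1/(C1 - sqrt(2)*x))/2
 f(x) = sqrt(2)*sqrt(-1/(C1 - sqrt(2)*x))/2


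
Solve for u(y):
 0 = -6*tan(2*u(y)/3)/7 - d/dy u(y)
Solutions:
 u(y) = -3*asin(C1*exp(-4*y/7))/2 + 3*pi/2
 u(y) = 3*asin(C1*exp(-4*y/7))/2


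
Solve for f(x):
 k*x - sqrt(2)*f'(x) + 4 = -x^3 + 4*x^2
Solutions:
 f(x) = C1 + sqrt(2)*k*x^2/4 + sqrt(2)*x^4/8 - 2*sqrt(2)*x^3/3 + 2*sqrt(2)*x


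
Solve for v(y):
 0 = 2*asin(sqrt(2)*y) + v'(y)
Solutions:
 v(y) = C1 - 2*y*asin(sqrt(2)*y) - sqrt(2)*sqrt(1 - 2*y^2)


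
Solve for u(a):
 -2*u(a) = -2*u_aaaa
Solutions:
 u(a) = C1*exp(-a) + C2*exp(a) + C3*sin(a) + C4*cos(a)


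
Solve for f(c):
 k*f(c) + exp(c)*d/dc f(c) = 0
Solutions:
 f(c) = C1*exp(k*exp(-c))


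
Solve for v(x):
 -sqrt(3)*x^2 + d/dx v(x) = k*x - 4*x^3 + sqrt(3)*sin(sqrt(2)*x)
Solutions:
 v(x) = C1 + k*x^2/2 - x^4 + sqrt(3)*x^3/3 - sqrt(6)*cos(sqrt(2)*x)/2


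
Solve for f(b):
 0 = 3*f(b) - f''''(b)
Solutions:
 f(b) = C1*exp(-3^(1/4)*b) + C2*exp(3^(1/4)*b) + C3*sin(3^(1/4)*b) + C4*cos(3^(1/4)*b)


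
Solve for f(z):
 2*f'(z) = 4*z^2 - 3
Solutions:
 f(z) = C1 + 2*z^3/3 - 3*z/2


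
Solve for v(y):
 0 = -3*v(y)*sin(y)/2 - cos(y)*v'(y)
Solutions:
 v(y) = C1*cos(y)^(3/2)


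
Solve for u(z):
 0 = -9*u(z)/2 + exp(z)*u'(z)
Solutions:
 u(z) = C1*exp(-9*exp(-z)/2)


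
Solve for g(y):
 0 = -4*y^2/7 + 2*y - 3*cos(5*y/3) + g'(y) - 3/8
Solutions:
 g(y) = C1 + 4*y^3/21 - y^2 + 3*y/8 + 9*sin(5*y/3)/5


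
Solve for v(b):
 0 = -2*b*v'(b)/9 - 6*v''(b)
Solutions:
 v(b) = C1 + C2*erf(sqrt(6)*b/18)


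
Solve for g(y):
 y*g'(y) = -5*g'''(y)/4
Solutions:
 g(y) = C1 + Integral(C2*airyai(-10^(2/3)*y/5) + C3*airybi(-10^(2/3)*y/5), y)


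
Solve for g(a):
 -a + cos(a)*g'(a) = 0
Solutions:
 g(a) = C1 + Integral(a/cos(a), a)


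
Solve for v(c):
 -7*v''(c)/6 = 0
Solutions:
 v(c) = C1 + C2*c


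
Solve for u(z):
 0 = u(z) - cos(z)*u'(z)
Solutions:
 u(z) = C1*sqrt(sin(z) + 1)/sqrt(sin(z) - 1)


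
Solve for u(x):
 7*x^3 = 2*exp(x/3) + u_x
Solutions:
 u(x) = C1 + 7*x^4/4 - 6*exp(x/3)


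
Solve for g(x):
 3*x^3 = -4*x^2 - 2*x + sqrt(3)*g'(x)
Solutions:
 g(x) = C1 + sqrt(3)*x^4/4 + 4*sqrt(3)*x^3/9 + sqrt(3)*x^2/3


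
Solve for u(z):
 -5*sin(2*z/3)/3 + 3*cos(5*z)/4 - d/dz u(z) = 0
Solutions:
 u(z) = C1 + 3*sin(5*z)/20 + 5*cos(2*z/3)/2


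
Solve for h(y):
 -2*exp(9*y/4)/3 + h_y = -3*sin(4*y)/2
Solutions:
 h(y) = C1 + 8*exp(9*y/4)/27 + 3*cos(4*y)/8


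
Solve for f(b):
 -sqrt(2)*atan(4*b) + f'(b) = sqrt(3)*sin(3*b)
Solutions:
 f(b) = C1 + sqrt(2)*(b*atan(4*b) - log(16*b^2 + 1)/8) - sqrt(3)*cos(3*b)/3


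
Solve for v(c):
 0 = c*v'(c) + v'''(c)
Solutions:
 v(c) = C1 + Integral(C2*airyai(-c) + C3*airybi(-c), c)


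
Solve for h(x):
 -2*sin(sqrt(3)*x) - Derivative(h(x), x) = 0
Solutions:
 h(x) = C1 + 2*sqrt(3)*cos(sqrt(3)*x)/3


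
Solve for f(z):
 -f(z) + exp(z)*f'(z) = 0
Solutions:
 f(z) = C1*exp(-exp(-z))


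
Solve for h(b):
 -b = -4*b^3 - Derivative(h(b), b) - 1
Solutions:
 h(b) = C1 - b^4 + b^2/2 - b


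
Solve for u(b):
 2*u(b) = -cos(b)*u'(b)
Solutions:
 u(b) = C1*(sin(b) - 1)/(sin(b) + 1)


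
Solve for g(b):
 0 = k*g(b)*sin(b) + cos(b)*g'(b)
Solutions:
 g(b) = C1*exp(k*log(cos(b)))


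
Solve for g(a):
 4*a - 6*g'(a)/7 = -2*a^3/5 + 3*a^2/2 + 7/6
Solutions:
 g(a) = C1 + 7*a^4/60 - 7*a^3/12 + 7*a^2/3 - 49*a/36


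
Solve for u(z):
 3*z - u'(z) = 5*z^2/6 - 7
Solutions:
 u(z) = C1 - 5*z^3/18 + 3*z^2/2 + 7*z


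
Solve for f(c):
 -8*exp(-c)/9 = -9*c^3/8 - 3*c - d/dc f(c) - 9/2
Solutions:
 f(c) = C1 - 9*c^4/32 - 3*c^2/2 - 9*c/2 - 8*exp(-c)/9


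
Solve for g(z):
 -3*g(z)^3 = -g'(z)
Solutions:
 g(z) = -sqrt(2)*sqrt(-1/(C1 + 3*z))/2
 g(z) = sqrt(2)*sqrt(-1/(C1 + 3*z))/2


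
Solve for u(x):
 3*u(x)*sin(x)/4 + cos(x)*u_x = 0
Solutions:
 u(x) = C1*cos(x)^(3/4)


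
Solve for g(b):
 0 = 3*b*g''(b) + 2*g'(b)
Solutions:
 g(b) = C1 + C2*b^(1/3)


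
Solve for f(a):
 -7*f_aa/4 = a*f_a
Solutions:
 f(a) = C1 + C2*erf(sqrt(14)*a/7)


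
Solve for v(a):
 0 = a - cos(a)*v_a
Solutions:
 v(a) = C1 + Integral(a/cos(a), a)


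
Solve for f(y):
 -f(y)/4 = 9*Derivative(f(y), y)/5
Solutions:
 f(y) = C1*exp(-5*y/36)


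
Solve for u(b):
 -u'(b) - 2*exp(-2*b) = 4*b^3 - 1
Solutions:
 u(b) = C1 - b^4 + b + exp(-2*b)


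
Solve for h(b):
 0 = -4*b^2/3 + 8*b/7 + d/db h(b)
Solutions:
 h(b) = C1 + 4*b^3/9 - 4*b^2/7


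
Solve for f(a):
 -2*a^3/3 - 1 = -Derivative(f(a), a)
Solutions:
 f(a) = C1 + a^4/6 + a


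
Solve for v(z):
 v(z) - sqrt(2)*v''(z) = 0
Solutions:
 v(z) = C1*exp(-2^(3/4)*z/2) + C2*exp(2^(3/4)*z/2)


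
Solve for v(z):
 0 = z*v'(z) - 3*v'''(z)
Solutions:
 v(z) = C1 + Integral(C2*airyai(3^(2/3)*z/3) + C3*airybi(3^(2/3)*z/3), z)


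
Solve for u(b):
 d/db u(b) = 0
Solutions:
 u(b) = C1


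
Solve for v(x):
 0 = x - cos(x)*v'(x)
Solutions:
 v(x) = C1 + Integral(x/cos(x), x)


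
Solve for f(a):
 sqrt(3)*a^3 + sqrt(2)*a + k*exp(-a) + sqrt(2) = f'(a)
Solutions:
 f(a) = C1 + sqrt(3)*a^4/4 + sqrt(2)*a^2/2 + sqrt(2)*a - k*exp(-a)


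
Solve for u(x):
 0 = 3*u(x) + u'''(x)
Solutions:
 u(x) = C3*exp(-3^(1/3)*x) + (C1*sin(3^(5/6)*x/2) + C2*cos(3^(5/6)*x/2))*exp(3^(1/3)*x/2)


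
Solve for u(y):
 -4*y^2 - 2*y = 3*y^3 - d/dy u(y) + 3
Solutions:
 u(y) = C1 + 3*y^4/4 + 4*y^3/3 + y^2 + 3*y


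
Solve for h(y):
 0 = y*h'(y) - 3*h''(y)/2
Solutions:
 h(y) = C1 + C2*erfi(sqrt(3)*y/3)


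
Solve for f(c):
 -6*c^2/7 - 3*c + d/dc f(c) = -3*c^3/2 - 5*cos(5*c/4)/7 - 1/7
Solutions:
 f(c) = C1 - 3*c^4/8 + 2*c^3/7 + 3*c^2/2 - c/7 - 4*sin(5*c/4)/7


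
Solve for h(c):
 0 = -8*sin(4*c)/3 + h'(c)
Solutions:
 h(c) = C1 - 2*cos(4*c)/3


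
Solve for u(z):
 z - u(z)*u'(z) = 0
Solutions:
 u(z) = -sqrt(C1 + z^2)
 u(z) = sqrt(C1 + z^2)


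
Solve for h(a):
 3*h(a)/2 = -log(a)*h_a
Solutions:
 h(a) = C1*exp(-3*li(a)/2)


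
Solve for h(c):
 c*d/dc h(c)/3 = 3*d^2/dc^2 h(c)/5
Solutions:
 h(c) = C1 + C2*erfi(sqrt(10)*c/6)


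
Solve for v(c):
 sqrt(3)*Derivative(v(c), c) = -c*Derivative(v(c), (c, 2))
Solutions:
 v(c) = C1 + C2*c^(1 - sqrt(3))


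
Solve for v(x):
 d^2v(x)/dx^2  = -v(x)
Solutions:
 v(x) = C1*sin(x) + C2*cos(x)


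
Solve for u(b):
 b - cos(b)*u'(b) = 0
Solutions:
 u(b) = C1 + Integral(b/cos(b), b)


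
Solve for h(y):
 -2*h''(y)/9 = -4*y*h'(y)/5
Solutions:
 h(y) = C1 + C2*erfi(3*sqrt(5)*y/5)


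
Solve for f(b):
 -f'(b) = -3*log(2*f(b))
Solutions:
 -Integral(1/(log(_y) + log(2)), (_y, f(b)))/3 = C1 - b


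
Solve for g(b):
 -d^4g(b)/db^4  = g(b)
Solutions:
 g(b) = (C1*sin(sqrt(2)*b/2) + C2*cos(sqrt(2)*b/2))*exp(-sqrt(2)*b/2) + (C3*sin(sqrt(2)*b/2) + C4*cos(sqrt(2)*b/2))*exp(sqrt(2)*b/2)


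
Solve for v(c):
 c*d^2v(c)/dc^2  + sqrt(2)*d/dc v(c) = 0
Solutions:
 v(c) = C1 + C2*c^(1 - sqrt(2))


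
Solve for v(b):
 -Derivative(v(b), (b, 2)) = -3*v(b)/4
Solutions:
 v(b) = C1*exp(-sqrt(3)*b/2) + C2*exp(sqrt(3)*b/2)


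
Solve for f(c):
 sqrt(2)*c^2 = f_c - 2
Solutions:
 f(c) = C1 + sqrt(2)*c^3/3 + 2*c


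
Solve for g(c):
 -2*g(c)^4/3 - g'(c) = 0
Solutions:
 g(c) = (-1 - sqrt(3)*I)*(1/(C1 + 2*c))^(1/3)/2
 g(c) = (-1 + sqrt(3)*I)*(1/(C1 + 2*c))^(1/3)/2
 g(c) = (1/(C1 + 2*c))^(1/3)
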